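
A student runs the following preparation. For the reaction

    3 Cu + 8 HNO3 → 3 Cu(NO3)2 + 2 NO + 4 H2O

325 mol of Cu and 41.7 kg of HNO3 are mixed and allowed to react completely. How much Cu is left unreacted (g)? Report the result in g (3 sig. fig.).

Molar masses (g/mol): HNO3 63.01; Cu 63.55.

4880 g

n(Cu) = 325.0 mol
n(HNO3) = 41.70×1000 / 63.01 = 661.8 mol
n/ν for Cu = 325.0/3 = 108.3
n/ν for HNO3 = 661.8/8 = 82.73
Smallest n/ν is HNO3 → limiting reagent.
Cu consumed = (3/8) × 661.8 = 248.2 mol
Cu remaining = 325.0 − 248.2 = 76.80 mol
mass = 76.80 × 63.55 = 4881 g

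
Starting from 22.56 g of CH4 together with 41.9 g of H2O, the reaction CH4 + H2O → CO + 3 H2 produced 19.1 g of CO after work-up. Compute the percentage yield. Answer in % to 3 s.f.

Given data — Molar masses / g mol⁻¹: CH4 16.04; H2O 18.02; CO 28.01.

48.5 %

n(CH4) = 22.56 / 16.04 = 1.406 mol
n(H2O) = 41.90 / 18.02 = 2.325 mol
n/ν for CH4 = 1.406/1 = 1.406
n/ν for H2O = 2.325/1 = 2.325
Smallest n/ν is CH4 → limiting reagent.
theoretical n(CO) = (1/1) × 1.406 = 1.406 mol → 39.38 g
% yield = 19.1 / 39.38 × 100 = 48.50 %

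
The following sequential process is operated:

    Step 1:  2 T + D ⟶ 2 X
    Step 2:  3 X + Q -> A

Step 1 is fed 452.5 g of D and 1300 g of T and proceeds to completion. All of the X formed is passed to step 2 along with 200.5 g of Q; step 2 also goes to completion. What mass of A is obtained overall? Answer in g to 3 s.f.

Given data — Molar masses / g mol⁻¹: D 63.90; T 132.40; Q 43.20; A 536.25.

1760 g

Step 1:
n(D) = 452.5 / 63.90 = 7.081 mol
n(T) = 1300 / 132.40 = 9.819 mol
n/ν → D: 7.081, T: 4.910; T is limiting.
n(X) produced = (2/2) × 9.819 = 9.819 mol
Step 2:
n(X) available = 9.819 mol
n(Q) = 200.5 / 43.20 = 4.641 mol
n/ν → X: 3.273, Q: 4.641; X is limiting.
n(A) = (1/3) × 9.819 = 3.273 mol
mass = 3.273 × 536.25 = 1755 g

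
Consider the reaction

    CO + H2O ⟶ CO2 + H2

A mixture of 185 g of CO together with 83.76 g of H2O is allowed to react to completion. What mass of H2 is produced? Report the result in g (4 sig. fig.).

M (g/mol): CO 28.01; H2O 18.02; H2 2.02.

n(CO) = 185.0 / 28.01 = 6.605 mol
n(H2O) = 83.76 / 18.02 = 4.648 mol
n/ν for CO = 6.605/1 = 6.605
n/ν for H2O = 4.648/1 = 4.648
Smallest n/ν is H2O → limiting reagent.
n(H2) = (1/1) × 4.648 = 4.648 mol
mass = 4.648 × 2.02 = 9.389 g

9.389 g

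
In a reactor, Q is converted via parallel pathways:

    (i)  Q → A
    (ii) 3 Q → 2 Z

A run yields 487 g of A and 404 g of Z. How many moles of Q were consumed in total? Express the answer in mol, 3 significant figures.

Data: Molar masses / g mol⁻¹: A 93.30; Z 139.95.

n(A) = 487 / 93.30 = 5.220 mol
n(Z) = 404 / 139.95 = 2.887 mol
n(Q) via (i) = (1/1)×5.220 = 5.220 mol
n(Q) via (ii) = (3/2)×2.887 = 4.331 mol
total n(Q) = 5.220 + 4.331 = 9.551 mol

9.55 mol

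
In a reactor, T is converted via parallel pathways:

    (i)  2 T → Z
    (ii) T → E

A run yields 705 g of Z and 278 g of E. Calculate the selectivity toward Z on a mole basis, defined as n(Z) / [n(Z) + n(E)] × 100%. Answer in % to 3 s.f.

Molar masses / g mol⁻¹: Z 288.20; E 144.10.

n(Z) = 705 / 288.20 = 2.446 mol
n(E) = 278 / 144.10 = 1.929 mol
selectivity = 2.446/(2.446+1.929) × 100 = 55.91 %

55.9 %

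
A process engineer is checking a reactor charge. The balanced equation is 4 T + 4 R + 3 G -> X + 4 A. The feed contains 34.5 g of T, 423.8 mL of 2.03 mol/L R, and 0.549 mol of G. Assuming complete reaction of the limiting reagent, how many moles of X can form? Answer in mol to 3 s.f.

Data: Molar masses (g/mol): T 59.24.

0.146 mol

n(T) = 34.50 / 59.24 = 0.5824 mol
n(R) = 2.03 × 423.8/1000 = 0.8603 mol
n(G) = 0.5490 mol
n/ν → T: 0.1456, R: 0.2151, G: 0.1830; T is limiting.
n(X) = (1/4) × 0.5824 = 0.1456 mol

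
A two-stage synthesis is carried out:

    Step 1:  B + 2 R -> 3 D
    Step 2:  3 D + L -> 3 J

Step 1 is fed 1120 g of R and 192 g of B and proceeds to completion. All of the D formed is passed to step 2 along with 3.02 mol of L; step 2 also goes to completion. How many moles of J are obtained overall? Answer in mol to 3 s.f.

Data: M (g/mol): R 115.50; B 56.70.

Step 1:
n(R) = 1120 / 115.50 = 9.697 mol
n(B) = 192.0 / 56.70 = 3.386 mol
n/ν → R: 4.849, B: 3.386; B is limiting.
n(D) produced = (3/1) × 3.386 = 10.16 mol
Step 2:
n(D) available = 10.16 mol
n(L) = 3.020 mol
n/ν → D: 3.387, L: 3.020; L is limiting.
n(J) = (3/1) × 3.020 = 9.060 mol

9.06 mol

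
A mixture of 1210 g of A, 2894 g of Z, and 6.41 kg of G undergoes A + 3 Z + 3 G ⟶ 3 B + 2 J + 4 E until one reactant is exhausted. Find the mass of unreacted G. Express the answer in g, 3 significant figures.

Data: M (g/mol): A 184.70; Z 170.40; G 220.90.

n(A) = 1210 / 184.70 = 6.551 mol
n(Z) = 2894 / 170.40 = 16.98 mol
n(G) = 6.410×1000 / 220.90 = 29.02 mol
n/ν → A: 6.551, Z: 5.660, G: 9.673; Z is limiting.
G consumed = (3/3) × 16.98 = 16.98 mol
G remaining = 29.02 − 16.98 = 12.04 mol
mass = 12.04 × 220.90 = 2660 g

2660 g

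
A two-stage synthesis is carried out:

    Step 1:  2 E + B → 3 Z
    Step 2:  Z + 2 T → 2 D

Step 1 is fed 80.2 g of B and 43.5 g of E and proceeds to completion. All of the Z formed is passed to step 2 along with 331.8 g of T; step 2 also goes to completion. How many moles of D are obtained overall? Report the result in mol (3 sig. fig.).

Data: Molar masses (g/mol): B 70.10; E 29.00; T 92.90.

3.57 mol

Step 1:
n(B) = 80.20 / 70.10 = 1.144 mol
n(E) = 43.50 / 29.00 = 1.500 mol
n/ν for B = 1.144/1 = 1.144
n/ν for E = 1.500/2 = 0.7500
Smallest n/ν is E → limiting reagent.
n(Z) produced = (3/2) × 1.500 = 2.250 mol
Step 2:
n(Z) available = 2.250 mol
n(T) = 331.8 / 92.90 = 3.572 mol
n/ν for Z = 2.250/1 = 2.250
n/ν for T = 3.572/2 = 1.786
Smallest n/ν is T → limiting reagent.
n(D) = (2/2) × 3.572 = 3.572 mol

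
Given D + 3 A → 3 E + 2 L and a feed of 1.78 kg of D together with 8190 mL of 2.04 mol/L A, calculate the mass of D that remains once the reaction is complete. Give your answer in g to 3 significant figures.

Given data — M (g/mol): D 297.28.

124 g

n(D) = 1.780×1000 / 297.28 = 5.988 mol
n(A) = 2.04 × 8190/1000 = 16.71 mol
n/ν for D = 5.988/1 = 5.988
n/ν for A = 16.71/3 = 5.570
Smallest n/ν is A → limiting reagent.
D consumed = (1/3) × 16.71 = 5.570 mol
D remaining = 5.988 − 5.570 = 0.4180 mol
mass = 0.4180 × 297.28 = 124.3 g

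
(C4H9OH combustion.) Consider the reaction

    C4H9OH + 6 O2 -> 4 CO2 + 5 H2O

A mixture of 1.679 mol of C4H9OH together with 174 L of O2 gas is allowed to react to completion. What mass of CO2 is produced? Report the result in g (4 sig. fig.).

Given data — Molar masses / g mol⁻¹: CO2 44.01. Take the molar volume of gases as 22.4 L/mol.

227.9 g

n(C4H9OH) = 1.679 mol
n(O2) = 174.0 / 22.4 = 7.768 mol
n/ν for C4H9OH = 1.679/1 = 1.679
n/ν for O2 = 7.768/6 = 1.295
Smallest n/ν is O2 → limiting reagent.
n(CO2) = (4/6) × 7.768 = 5.179 mol
mass = 5.179 × 44.01 = 227.9 g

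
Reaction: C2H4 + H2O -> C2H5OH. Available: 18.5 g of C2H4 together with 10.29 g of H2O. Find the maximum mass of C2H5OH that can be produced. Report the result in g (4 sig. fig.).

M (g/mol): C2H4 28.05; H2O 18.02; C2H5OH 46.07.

n(C2H4) = 18.50 / 28.05 = 0.6595 mol
n(H2O) = 10.29 / 18.02 = 0.5710 mol
n/ν → C2H4: 0.6595, H2O: 0.5710; H2O is limiting.
n(C2H5OH) = (1/1) × 0.5710 = 0.5710 mol
mass = 0.5710 × 46.07 = 26.31 g

26.31 g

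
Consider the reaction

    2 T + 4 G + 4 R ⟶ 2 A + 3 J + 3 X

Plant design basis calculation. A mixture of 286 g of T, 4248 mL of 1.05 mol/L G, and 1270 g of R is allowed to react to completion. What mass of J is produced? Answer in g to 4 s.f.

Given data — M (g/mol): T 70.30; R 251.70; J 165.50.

n(T) = 286.0 / 70.30 = 4.068 mol
n(G) = 1.05 × 4248/1000 = 4.460 mol
n(R) = 1270 / 251.70 = 5.046 mol
n/ν for T = 4.068/2 = 2.034
n/ν for G = 4.460/4 = 1.115
n/ν for R = 5.046/4 = 1.262
Smallest n/ν is G → limiting reagent.
n(J) = (3/4) × 4.460 = 3.345 mol
mass = 3.345 × 165.50 = 553.6 g

553.6 g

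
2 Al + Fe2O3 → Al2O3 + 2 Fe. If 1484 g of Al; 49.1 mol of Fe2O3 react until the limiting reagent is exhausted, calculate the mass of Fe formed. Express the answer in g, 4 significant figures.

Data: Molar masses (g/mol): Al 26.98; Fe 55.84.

n(Al) = 1484 / 26.98 = 55.00 mol
n(Fe2O3) = 49.10 mol
n/ν for Al = 55.00/2 = 27.50
n/ν for Fe2O3 = 49.10/1 = 49.10
Smallest n/ν is Al → limiting reagent.
n(Fe) = (2/2) × 55.00 = 55.00 mol
mass = 55.00 × 55.84 = 3071 g

3071 g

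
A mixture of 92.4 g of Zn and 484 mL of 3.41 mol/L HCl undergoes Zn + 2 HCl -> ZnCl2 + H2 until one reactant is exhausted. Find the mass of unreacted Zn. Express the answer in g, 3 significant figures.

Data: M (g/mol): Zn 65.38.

n(Zn) = 92.40 / 65.38 = 1.413 mol
n(HCl) = 3.41 × 484.0/1000 = 1.650 mol
n/ν for Zn = 1.413/1 = 1.413
n/ν for HCl = 1.650/2 = 0.8250
Smallest n/ν is HCl → limiting reagent.
Zn consumed = (1/2) × 1.650 = 0.8250 mol
Zn remaining = 1.413 − 0.8250 = 0.5880 mol
mass = 0.5880 × 65.38 = 38.44 g

38.4 g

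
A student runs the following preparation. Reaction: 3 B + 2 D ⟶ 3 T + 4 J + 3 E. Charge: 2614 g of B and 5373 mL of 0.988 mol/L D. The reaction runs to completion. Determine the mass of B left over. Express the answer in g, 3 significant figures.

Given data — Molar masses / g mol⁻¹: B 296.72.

251 g

n(B) = 2614 / 296.72 = 8.810 mol
n(D) = 0.988 × 5373/1000 = 5.309 mol
n/ν for B = 8.810/3 = 2.937
n/ν for D = 5.309/2 = 2.655
Smallest n/ν is D → limiting reagent.
B consumed = (3/2) × 5.309 = 7.964 mol
B remaining = 8.810 − 7.964 = 0.8460 mol
mass = 0.8460 × 296.72 = 251.0 g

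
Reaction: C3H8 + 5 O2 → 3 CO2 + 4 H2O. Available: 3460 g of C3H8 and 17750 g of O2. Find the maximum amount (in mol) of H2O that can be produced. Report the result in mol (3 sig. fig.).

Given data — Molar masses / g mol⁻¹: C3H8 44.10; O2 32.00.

314 mol

n(C3H8) = 3460 / 44.10 = 78.46 mol
n(O2) = 17750 / 32.00 = 554.7 mol
n/ν for C3H8 = 78.46/1 = 78.46
n/ν for O2 = 554.7/5 = 110.9
Smallest n/ν is C3H8 → limiting reagent.
n(H2O) = (4/1) × 78.46 = 313.8 mol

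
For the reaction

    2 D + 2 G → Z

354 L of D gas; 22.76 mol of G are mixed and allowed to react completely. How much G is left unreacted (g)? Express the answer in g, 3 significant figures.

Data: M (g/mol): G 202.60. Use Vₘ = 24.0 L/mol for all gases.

n(D) = 354.0 / 24.0 = 14.75 mol
n(G) = 22.76 mol
n/ν for D = 14.75/2 = 7.375
n/ν for G = 22.76/2 = 11.38
Smallest n/ν is D → limiting reagent.
G consumed = (2/2) × 14.75 = 14.75 mol
G remaining = 22.76 − 14.75 = 8.010 mol
mass = 8.010 × 202.60 = 1623 g

1620 g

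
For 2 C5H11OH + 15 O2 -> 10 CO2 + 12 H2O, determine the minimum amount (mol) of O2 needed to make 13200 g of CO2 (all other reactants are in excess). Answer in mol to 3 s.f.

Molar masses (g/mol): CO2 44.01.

n(CO2) = 13200 / 44.01 = 299.9 mol
n(O2) = (15/10) × 299.9 = 449.9 mol

450 mol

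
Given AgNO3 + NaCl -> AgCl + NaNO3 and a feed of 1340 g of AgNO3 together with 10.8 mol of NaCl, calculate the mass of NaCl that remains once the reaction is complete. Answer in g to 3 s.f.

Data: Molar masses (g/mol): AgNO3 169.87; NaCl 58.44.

n(AgNO3) = 1340 / 169.87 = 7.888 mol
n(NaCl) = 10.80 mol
n/ν for AgNO3 = 7.888/1 = 7.888
n/ν for NaCl = 10.80/1 = 10.80
Smallest n/ν is AgNO3 → limiting reagent.
NaCl consumed = (1/1) × 7.888 = 7.888 mol
NaCl remaining = 10.80 − 7.888 = 2.912 mol
mass = 2.912 × 58.44 = 170.2 g

170 g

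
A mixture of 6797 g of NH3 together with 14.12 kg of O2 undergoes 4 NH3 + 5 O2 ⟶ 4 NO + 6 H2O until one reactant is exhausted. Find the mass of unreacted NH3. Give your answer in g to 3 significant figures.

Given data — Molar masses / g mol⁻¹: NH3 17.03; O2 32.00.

n(NH3) = 6797 / 17.03 = 399.1 mol
n(O2) = 14.12×1000 / 32.00 = 441.3 mol
n/ν for NH3 = 399.1/4 = 99.78
n/ν for O2 = 441.3/5 = 88.26
Smallest n/ν is O2 → limiting reagent.
NH3 consumed = (4/5) × 441.3 = 353.0 mol
NH3 remaining = 399.1 − 353.0 = 46.10 mol
mass = 46.10 × 17.03 = 785.1 g

785 g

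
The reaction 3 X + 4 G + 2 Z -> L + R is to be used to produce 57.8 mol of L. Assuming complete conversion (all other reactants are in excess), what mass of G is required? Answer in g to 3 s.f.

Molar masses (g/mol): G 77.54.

n(L) = 57.80 mol
n(G) = (4/1) × 57.80 = 231.2 mol
mass = 231.2 × 77.54 = 17930 g

17900 g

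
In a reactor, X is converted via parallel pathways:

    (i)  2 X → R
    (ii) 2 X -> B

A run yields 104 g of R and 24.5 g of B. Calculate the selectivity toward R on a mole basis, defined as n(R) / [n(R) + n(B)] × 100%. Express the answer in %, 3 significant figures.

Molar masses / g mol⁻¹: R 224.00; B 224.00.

80.9 %

n(R) = 104 / 224.00 = 0.4643 mol
n(B) = 24.5 / 224.00 = 0.1094 mol
selectivity = 0.4643/(0.4643+0.1094) × 100 = 80.93 %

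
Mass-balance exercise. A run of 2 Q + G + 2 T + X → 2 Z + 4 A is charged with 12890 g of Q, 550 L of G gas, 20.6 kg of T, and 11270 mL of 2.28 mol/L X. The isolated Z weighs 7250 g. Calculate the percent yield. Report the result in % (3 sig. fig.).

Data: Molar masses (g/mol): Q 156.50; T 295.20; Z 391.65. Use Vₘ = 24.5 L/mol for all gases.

41.2 %

n(Q) = 12890 / 156.50 = 82.36 mol
n(G) = 550.0 / 24.5 = 22.45 mol
n(T) = 20.60×1000 / 295.20 = 69.78 mol
n(X) = 2.28 × 11270/1000 = 25.70 mol
n/ν for Q = 82.36/2 = 41.18
n/ν for G = 22.45/1 = 22.45
n/ν for T = 69.78/2 = 34.89
n/ν for X = 25.70/1 = 25.70
Smallest n/ν is G → limiting reagent.
theoretical n(Z) = (2/1) × 22.45 = 44.90 mol → 17590 g
% yield = 7250 / 17590 × 100 = 41.22 %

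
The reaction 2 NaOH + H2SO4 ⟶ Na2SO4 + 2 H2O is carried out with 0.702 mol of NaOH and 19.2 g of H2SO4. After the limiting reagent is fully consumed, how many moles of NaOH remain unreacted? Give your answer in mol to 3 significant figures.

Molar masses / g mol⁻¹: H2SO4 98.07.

0.310 mol

n(NaOH) = 0.7020 mol
n(H2SO4) = 19.20 / 98.07 = 0.1958 mol
n/ν for NaOH = 0.7020/2 = 0.3510
n/ν for H2SO4 = 0.1958/1 = 0.1958
Smallest n/ν is H2SO4 → limiting reagent.
NaOH consumed = (2/1) × 0.1958 = 0.3916 mol
NaOH remaining = 0.7020 − 0.3916 = 0.3104 mol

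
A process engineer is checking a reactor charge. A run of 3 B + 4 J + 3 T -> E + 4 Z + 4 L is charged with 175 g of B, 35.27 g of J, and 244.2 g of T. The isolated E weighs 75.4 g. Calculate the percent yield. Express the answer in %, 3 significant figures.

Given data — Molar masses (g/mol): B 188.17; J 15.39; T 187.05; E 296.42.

n(B) = 175.0 / 188.17 = 0.9300 mol
n(J) = 35.27 / 15.39 = 2.292 mol
n(T) = 244.2 / 187.05 = 1.306 mol
n/ν for B = 0.9300/3 = 0.3100
n/ν for J = 2.292/4 = 0.5730
n/ν for T = 1.306/3 = 0.4353
Smallest n/ν is B → limiting reagent.
theoretical n(E) = (1/3) × 0.9300 = 0.3100 mol → 91.89 g
% yield = 75.4 / 91.89 × 100 = 82.05 %

82.1 %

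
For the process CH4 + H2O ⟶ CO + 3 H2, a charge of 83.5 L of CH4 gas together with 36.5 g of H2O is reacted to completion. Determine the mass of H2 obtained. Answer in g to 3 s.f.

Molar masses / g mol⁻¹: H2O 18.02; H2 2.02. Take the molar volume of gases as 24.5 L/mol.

12.3 g

n(CH4) = 83.50 / 24.5 = 3.408 mol
n(H2O) = 36.50 / 18.02 = 2.026 mol
n/ν for CH4 = 3.408/1 = 3.408
n/ν for H2O = 2.026/1 = 2.026
Smallest n/ν is H2O → limiting reagent.
n(H2) = (3/1) × 2.026 = 6.078 mol
mass = 6.078 × 2.02 = 12.28 g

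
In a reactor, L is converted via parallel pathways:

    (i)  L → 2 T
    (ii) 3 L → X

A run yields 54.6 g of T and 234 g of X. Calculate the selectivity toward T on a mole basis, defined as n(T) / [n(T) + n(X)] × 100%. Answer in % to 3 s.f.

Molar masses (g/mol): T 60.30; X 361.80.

58.3 %

n(T) = 54.6 / 60.30 = 0.9055 mol
n(X) = 234 / 361.80 = 0.6468 mol
selectivity = 0.9055/(0.9055+0.6468) × 100 = 58.33 %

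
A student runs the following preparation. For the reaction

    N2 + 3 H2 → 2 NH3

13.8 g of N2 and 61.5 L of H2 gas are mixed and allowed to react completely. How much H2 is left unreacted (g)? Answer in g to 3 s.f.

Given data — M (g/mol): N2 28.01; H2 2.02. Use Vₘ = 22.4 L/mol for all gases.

n(N2) = 13.80 / 28.01 = 0.4927 mol
n(H2) = 61.50 / 22.4 = 2.746 mol
n/ν for N2 = 0.4927/1 = 0.4927
n/ν for H2 = 2.746/3 = 0.9153
Smallest n/ν is N2 → limiting reagent.
H2 consumed = (3/1) × 0.4927 = 1.478 mol
H2 remaining = 2.746 − 1.478 = 1.268 mol
mass = 1.268 × 2.02 = 2.561 g

2.56 g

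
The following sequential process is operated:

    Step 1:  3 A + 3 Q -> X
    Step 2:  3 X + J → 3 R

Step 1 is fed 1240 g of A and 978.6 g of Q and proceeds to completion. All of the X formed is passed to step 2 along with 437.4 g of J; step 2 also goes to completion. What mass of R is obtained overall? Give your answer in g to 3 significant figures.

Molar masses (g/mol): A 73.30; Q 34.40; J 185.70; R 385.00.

Step 1:
n(A) = 1240 / 73.30 = 16.92 mol
n(Q) = 978.6 / 34.40 = 28.45 mol
n/ν → A: 5.640, Q: 9.483; A is limiting.
n(X) produced = (1/3) × 16.92 = 5.640 mol
Step 2:
n(X) available = 5.640 mol
n(J) = 437.4 / 185.70 = 2.355 mol
n/ν → X: 1.880, J: 2.355; X is limiting.
n(R) = (3/3) × 5.640 = 5.640 mol
mass = 5.640 × 385.00 = 2171 g

2170 g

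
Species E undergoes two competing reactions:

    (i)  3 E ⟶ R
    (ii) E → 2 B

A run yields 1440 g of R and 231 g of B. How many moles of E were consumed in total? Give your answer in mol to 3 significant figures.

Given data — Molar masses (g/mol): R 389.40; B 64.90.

n(R) = 1440 / 389.40 = 3.698 mol
n(B) = 231 / 64.90 = 3.559 mol
n(E) via (i) = (3/1)×3.698 = 11.09 mol
n(E) via (ii) = (1/2)×3.559 = 1.780 mol
total n(E) = 11.09 + 1.780 = 12.87 mol

12.9 mol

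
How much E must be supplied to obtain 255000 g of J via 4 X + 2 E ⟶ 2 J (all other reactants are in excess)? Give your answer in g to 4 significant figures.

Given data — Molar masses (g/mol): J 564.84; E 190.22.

85880 g

n(J) = 255000 / 564.84 = 451.5 mol
n(E) = (2/2) × 451.5 = 451.5 mol
mass = 451.5 × 190.22 = 85880 g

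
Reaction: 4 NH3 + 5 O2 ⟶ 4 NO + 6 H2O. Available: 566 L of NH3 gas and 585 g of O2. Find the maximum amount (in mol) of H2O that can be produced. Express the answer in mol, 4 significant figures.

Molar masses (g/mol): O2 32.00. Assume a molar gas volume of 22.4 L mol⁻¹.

n(NH3) = 566.0 / 22.4 = 25.27 mol
n(O2) = 585.0 / 32.00 = 18.28 mol
n/ν for NH3 = 25.27/4 = 6.318
n/ν for O2 = 18.28/5 = 3.656
Smallest n/ν is O2 → limiting reagent.
n(H2O) = (6/5) × 18.28 = 21.94 mol

21.94 mol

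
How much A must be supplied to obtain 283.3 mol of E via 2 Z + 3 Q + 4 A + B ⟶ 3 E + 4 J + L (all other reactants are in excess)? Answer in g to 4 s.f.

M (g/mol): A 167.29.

63190 g

n(E) = 283.3 mol
n(A) = (4/3) × 283.3 = 377.7 mol
mass = 377.7 × 167.29 = 63190 g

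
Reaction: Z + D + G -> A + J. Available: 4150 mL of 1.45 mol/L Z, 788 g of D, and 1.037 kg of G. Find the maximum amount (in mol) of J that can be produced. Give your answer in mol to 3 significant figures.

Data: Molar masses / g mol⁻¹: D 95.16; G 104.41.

n(Z) = 1.45 × 4150/1000 = 6.018 mol
n(D) = 788.0 / 95.16 = 8.281 mol
n(G) = 1.037×1000 / 104.41 = 9.932 mol
n/ν for Z = 6.018/1 = 6.018
n/ν for D = 8.281/1 = 8.281
n/ν for G = 9.932/1 = 9.932
Smallest n/ν is Z → limiting reagent.
n(J) = (1/1) × 6.018 = 6.018 mol

6.02 mol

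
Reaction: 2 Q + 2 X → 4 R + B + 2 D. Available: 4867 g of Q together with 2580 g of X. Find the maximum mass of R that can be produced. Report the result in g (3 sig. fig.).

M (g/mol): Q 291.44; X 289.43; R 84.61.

1510 g

n(Q) = 4867 / 291.44 = 16.70 mol
n(X) = 2580 / 289.43 = 8.914 mol
n/ν → Q: 8.350, X: 4.457; X is limiting.
n(R) = (4/2) × 8.914 = 17.83 mol
mass = 17.83 × 84.61 = 1509 g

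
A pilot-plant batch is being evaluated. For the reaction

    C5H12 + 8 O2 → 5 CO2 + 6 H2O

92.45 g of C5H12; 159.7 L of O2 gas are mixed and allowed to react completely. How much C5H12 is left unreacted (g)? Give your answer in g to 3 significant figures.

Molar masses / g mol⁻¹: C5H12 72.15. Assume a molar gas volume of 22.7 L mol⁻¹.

n(C5H12) = 92.45 / 72.15 = 1.281 mol
n(O2) = 159.7 / 22.7 = 7.035 mol
n/ν → C5H12: 1.281, O2: 0.8794; O2 is limiting.
C5H12 consumed = (1/8) × 7.035 = 0.8794 mol
C5H12 remaining = 1.281 − 0.8794 = 0.4016 mol
mass = 0.4016 × 72.15 = 28.98 g

29.0 g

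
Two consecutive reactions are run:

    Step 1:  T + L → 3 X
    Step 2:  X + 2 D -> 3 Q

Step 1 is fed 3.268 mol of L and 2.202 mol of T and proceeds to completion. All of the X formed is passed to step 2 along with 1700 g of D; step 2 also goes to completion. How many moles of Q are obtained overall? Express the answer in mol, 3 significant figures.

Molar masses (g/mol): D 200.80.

Step 1:
n(L) = 3.268 mol
n(T) = 2.202 mol
n/ν for L = 3.268/1 = 3.268
n/ν for T = 2.202/1 = 2.202
Smallest n/ν is T → limiting reagent.
n(X) produced = (3/1) × 2.202 = 6.606 mol
Step 2:
n(X) available = 6.606 mol
n(D) = 1700 / 200.80 = 8.466 mol
n/ν for X = 6.606/1 = 6.606
n/ν for D = 8.466/2 = 4.233
Smallest n/ν is D → limiting reagent.
n(Q) = (3/2) × 8.466 = 12.70 mol

12.7 mol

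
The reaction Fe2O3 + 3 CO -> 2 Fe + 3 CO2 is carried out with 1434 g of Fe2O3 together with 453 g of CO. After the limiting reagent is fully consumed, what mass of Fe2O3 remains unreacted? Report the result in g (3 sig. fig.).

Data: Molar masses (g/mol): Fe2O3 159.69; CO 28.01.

573 g

n(Fe2O3) = 1434 / 159.69 = 8.980 mol
n(CO) = 453.0 / 28.01 = 16.17 mol
n/ν → Fe2O3: 8.980, CO: 5.390; CO is limiting.
Fe2O3 consumed = (1/3) × 16.17 = 5.390 mol
Fe2O3 remaining = 8.980 − 5.390 = 3.590 mol
mass = 3.590 × 159.69 = 573.3 g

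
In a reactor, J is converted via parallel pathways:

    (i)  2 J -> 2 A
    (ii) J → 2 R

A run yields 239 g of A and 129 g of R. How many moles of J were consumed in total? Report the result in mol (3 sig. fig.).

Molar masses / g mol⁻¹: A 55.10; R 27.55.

6.68 mol

n(A) = 239 / 55.10 = 4.338 mol
n(R) = 129 / 27.55 = 4.682 mol
n(J) via (i) = (2/2)×4.338 = 4.338 mol
n(J) via (ii) = (1/2)×4.682 = 2.341 mol
total n(J) = 4.338 + 2.341 = 6.679 mol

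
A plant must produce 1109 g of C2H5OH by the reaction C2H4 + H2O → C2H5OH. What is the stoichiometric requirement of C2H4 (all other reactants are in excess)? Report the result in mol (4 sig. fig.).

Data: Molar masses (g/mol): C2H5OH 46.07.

24.07 mol

n(C2H5OH) = 1109 / 46.07 = 24.07 mol
n(C2H4) = (1/1) × 24.07 = 24.07 mol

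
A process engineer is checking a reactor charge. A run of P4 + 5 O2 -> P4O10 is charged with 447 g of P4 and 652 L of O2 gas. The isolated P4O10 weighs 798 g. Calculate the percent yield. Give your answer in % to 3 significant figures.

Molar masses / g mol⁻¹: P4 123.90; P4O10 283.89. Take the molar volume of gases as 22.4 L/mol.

77.9 %

n(P4) = 447.0 / 123.90 = 3.608 mol
n(O2) = 652.0 / 22.4 = 29.11 mol
n/ν for P4 = 3.608/1 = 3.608
n/ν for O2 = 29.11/5 = 5.822
Smallest n/ν is P4 → limiting reagent.
theoretical n(P4O10) = (1/1) × 3.608 = 3.608 mol → 1024 g
% yield = 798 / 1024 × 100 = 77.93 %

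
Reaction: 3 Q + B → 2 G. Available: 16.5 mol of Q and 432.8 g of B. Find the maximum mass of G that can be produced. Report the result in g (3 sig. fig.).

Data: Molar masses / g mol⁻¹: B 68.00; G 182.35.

n(Q) = 16.50 mol
n(B) = 432.8 / 68.00 = 6.365 mol
n/ν for Q = 16.50/3 = 5.500
n/ν for B = 6.365/1 = 6.365
Smallest n/ν is Q → limiting reagent.
n(G) = (2/3) × 16.50 = 11.00 mol
mass = 11.00 × 182.35 = 2006 g

2010 g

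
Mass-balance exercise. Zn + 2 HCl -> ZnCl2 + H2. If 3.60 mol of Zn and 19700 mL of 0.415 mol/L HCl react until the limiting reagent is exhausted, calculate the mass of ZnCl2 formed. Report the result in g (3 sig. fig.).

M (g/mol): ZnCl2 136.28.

n(Zn) = 3.600 mol
n(HCl) = 0.415 × 19700/1000 = 8.176 mol
n/ν → Zn: 3.600, HCl: 4.088; Zn is limiting.
n(ZnCl2) = (1/1) × 3.600 = 3.600 mol
mass = 3.600 × 136.28 = 490.6 g

491 g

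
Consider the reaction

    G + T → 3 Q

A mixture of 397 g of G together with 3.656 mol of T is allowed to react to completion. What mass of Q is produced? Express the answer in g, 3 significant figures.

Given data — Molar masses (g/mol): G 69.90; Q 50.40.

553 g

n(G) = 397.0 / 69.90 = 5.680 mol
n(T) = 3.656 mol
n/ν for G = 5.680/1 = 5.680
n/ν for T = 3.656/1 = 3.656
Smallest n/ν is T → limiting reagent.
n(Q) = (3/1) × 3.656 = 10.97 mol
mass = 10.97 × 50.40 = 552.9 g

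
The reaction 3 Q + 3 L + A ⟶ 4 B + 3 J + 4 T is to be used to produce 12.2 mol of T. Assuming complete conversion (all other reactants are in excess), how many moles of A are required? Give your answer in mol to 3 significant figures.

3.05 mol

n(T) = 12.20 mol
n(A) = (1/4) × 12.20 = 3.050 mol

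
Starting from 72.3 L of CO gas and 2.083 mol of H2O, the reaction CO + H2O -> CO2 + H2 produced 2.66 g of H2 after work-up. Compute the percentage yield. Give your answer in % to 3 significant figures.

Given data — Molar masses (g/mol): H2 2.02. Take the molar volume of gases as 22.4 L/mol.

n(CO) = 72.30 / 22.4 = 3.228 mol
n(H2O) = 2.083 mol
n/ν for CO = 3.228/1 = 3.228
n/ν for H2O = 2.083/1 = 2.083
Smallest n/ν is H2O → limiting reagent.
theoretical n(H2) = (1/1) × 2.083 = 2.083 mol → 4.208 g
% yield = 2.66 / 4.208 × 100 = 63.21 %

63.2 %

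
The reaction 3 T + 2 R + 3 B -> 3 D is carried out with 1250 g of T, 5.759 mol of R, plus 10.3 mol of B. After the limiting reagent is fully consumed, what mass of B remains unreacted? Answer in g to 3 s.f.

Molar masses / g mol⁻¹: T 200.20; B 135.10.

n(T) = 1250 / 200.20 = 6.244 mol
n(R) = 5.759 mol
n(B) = 10.30 mol
n/ν → T: 2.081, R: 2.880, B: 3.433; T is limiting.
B consumed = (3/3) × 6.244 = 6.244 mol
B remaining = 10.30 − 6.244 = 4.056 mol
mass = 4.056 × 135.10 = 548.0 g

548 g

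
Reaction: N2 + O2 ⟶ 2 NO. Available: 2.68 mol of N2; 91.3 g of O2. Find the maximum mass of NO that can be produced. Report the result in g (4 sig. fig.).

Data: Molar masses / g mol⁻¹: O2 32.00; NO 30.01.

160.9 g

n(N2) = 2.680 mol
n(O2) = 91.30 / 32.00 = 2.853 mol
n/ν for N2 = 2.680/1 = 2.680
n/ν for O2 = 2.853/1 = 2.853
Smallest n/ν is N2 → limiting reagent.
n(NO) = (2/1) × 2.680 = 5.360 mol
mass = 5.360 × 30.01 = 160.9 g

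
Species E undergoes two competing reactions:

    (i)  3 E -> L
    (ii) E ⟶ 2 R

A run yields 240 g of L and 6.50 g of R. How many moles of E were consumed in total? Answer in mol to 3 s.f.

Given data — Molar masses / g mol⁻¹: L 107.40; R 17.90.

6.89 mol

n(L) = 240 / 107.40 = 2.235 mol
n(R) = 6.50 / 17.90 = 0.3631 mol
n(E) via (i) = (3/1)×2.235 = 6.705 mol
n(E) via (ii) = (1/2)×0.3631 = 0.1816 mol
total n(E) = 6.705 + 0.1816 = 6.887 mol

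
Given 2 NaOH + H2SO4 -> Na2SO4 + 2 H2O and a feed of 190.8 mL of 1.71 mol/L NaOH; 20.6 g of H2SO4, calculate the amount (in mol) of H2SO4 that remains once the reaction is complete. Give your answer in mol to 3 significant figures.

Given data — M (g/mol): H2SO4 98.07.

n(NaOH) = 1.71 × 190.8/1000 = 0.3263 mol
n(H2SO4) = 20.60 / 98.07 = 0.2101 mol
n/ν → NaOH: 0.1632, H2SO4: 0.2101; NaOH is limiting.
H2SO4 consumed = (1/2) × 0.3263 = 0.1632 mol
H2SO4 remaining = 0.2101 − 0.1632 = 0.04690 mol

0.0469 mol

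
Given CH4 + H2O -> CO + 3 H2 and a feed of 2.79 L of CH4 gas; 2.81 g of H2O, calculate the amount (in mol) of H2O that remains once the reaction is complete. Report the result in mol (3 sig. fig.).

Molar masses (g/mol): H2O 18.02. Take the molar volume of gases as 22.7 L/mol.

n(CH4) = 2.790 / 22.7 = 0.1229 mol
n(H2O) = 2.810 / 18.02 = 0.1559 mol
n/ν → CH4: 0.1229, H2O: 0.1559; CH4 is limiting.
H2O consumed = (1/1) × 0.1229 = 0.1229 mol
H2O remaining = 0.1559 − 0.1229 = 0.03300 mol

0.0330 mol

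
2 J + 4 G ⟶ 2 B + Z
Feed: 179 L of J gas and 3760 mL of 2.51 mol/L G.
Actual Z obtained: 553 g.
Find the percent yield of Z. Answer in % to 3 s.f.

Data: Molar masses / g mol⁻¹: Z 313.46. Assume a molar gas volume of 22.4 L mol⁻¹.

74.8 %

n(J) = 179.0 / 22.4 = 7.991 mol
n(G) = 2.51 × 3760/1000 = 9.438 mol
n/ν for J = 7.991/2 = 3.996
n/ν for G = 9.438/4 = 2.360
Smallest n/ν is G → limiting reagent.
theoretical n(Z) = (1/4) × 9.438 = 2.360 mol → 739.8 g
% yield = 553 / 739.8 × 100 = 74.75 %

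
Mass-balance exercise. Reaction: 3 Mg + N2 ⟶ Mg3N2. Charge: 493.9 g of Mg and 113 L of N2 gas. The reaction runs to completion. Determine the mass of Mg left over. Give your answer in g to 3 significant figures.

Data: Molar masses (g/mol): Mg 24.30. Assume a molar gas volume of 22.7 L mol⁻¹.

131 g

n(Mg) = 493.9 / 24.30 = 20.33 mol
n(N2) = 113.0 / 22.7 = 4.978 mol
n/ν for Mg = 20.33/3 = 6.777
n/ν for N2 = 4.978/1 = 4.978
Smallest n/ν is N2 → limiting reagent.
Mg consumed = (3/1) × 4.978 = 14.93 mol
Mg remaining = 20.33 − 14.93 = 5.400 mol
mass = 5.400 × 24.30 = 131.2 g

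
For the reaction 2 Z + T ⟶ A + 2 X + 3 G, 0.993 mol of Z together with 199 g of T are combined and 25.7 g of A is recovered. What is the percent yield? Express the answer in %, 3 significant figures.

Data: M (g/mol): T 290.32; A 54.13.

n(Z) = 0.9930 mol
n(T) = 199.0 / 290.32 = 0.6855 mol
n/ν for Z = 0.9930/2 = 0.4965
n/ν for T = 0.6855/1 = 0.6855
Smallest n/ν is Z → limiting reagent.
theoretical n(A) = (1/2) × 0.9930 = 0.4965 mol → 26.88 g
% yield = 25.7 / 26.88 × 100 = 95.61 %

95.6 %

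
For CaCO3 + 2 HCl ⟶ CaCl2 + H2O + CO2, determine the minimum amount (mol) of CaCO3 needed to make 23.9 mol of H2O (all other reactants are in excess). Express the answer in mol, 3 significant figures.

23.9 mol

n(H2O) = 23.90 mol
n(CaCO3) = (1/1) × 23.90 = 23.90 mol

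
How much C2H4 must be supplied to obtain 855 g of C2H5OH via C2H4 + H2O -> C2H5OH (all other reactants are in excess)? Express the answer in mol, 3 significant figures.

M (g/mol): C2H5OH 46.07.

18.6 mol

n(C2H5OH) = 855 / 46.07 = 18.56 mol
n(C2H4) = (1/1) × 18.56 = 18.56 mol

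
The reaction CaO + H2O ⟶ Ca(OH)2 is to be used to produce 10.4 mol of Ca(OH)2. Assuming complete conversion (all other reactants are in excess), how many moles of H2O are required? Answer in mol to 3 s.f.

10.4 mol

n(Ca(OH)2) = 10.40 mol
n(H2O) = (1/1) × 10.40 = 10.40 mol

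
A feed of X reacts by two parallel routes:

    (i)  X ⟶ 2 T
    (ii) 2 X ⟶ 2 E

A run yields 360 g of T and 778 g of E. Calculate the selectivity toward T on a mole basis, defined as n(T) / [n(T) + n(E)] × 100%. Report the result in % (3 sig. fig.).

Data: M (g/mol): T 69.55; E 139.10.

n(T) = 360 / 69.55 = 5.176 mol
n(E) = 778 / 139.10 = 5.593 mol
selectivity = 5.176/(5.176+5.593) × 100 = 48.06 %

48.1 %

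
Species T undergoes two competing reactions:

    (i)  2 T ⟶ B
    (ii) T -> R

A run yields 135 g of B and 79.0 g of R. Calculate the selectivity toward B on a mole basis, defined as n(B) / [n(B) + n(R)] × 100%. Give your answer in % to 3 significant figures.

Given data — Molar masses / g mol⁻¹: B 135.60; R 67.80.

46.1 %

n(B) = 135 / 135.60 = 0.9956 mol
n(R) = 79.0 / 67.80 = 1.165 mol
selectivity = 0.9956/(0.9956+1.165) × 100 = 46.08 %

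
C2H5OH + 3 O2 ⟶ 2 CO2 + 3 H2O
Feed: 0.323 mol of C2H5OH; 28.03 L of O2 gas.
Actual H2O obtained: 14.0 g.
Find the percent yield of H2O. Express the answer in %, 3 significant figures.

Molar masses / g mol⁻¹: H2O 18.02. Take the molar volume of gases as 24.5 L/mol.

80.2 %

n(C2H5OH) = 0.3230 mol
n(O2) = 28.03 / 24.5 = 1.144 mol
n/ν for C2H5OH = 0.3230/1 = 0.3230
n/ν for O2 = 1.144/3 = 0.3813
Smallest n/ν is C2H5OH → limiting reagent.
theoretical n(H2O) = (3/1) × 0.3230 = 0.9690 mol → 17.46 g
% yield = 14.0 / 17.46 × 100 = 80.18 %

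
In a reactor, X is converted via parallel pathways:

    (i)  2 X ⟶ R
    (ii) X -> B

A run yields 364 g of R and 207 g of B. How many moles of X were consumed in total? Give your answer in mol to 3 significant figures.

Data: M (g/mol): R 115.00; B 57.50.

9.93 mol

n(R) = 364 / 115.00 = 3.165 mol
n(B) = 207 / 57.50 = 3.600 mol
n(X) via (i) = (2/1)×3.165 = 6.330 mol
n(X) via (ii) = (1/1)×3.600 = 3.600 mol
total n(X) = 6.330 + 3.600 = 9.930 mol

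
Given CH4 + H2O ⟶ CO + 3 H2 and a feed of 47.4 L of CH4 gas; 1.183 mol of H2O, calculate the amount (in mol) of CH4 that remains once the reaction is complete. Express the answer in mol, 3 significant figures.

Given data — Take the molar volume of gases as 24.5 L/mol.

n(CH4) = 47.40 / 24.5 = 1.935 mol
n(H2O) = 1.183 mol
n/ν → CH4: 1.935, H2O: 1.183; H2O is limiting.
CH4 consumed = (1/1) × 1.183 = 1.183 mol
CH4 remaining = 1.935 − 1.183 = 0.7520 mol

0.752 mol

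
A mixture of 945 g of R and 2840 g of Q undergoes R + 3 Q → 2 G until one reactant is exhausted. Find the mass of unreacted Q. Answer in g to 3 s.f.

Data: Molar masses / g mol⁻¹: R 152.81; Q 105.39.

885 g

n(R) = 945.0 / 152.81 = 6.184 mol
n(Q) = 2840 / 105.39 = 26.95 mol
n/ν → R: 6.184, Q: 8.983; R is limiting.
Q consumed = (3/1) × 6.184 = 18.55 mol
Q remaining = 26.95 − 18.55 = 8.400 mol
mass = 8.400 × 105.39 = 885.3 g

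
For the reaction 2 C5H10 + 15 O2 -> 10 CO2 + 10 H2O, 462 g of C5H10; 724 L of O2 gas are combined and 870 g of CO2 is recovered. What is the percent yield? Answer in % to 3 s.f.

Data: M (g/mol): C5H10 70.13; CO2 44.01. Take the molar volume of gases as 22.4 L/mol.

n(C5H10) = 462.0 / 70.13 = 6.588 mol
n(O2) = 724.0 / 22.4 = 32.32 mol
n/ν for C5H10 = 6.588/2 = 3.294
n/ν for O2 = 32.32/15 = 2.155
Smallest n/ν is O2 → limiting reagent.
theoretical n(CO2) = (10/15) × 32.32 = 21.55 mol → 948.4 g
% yield = 870 / 948.4 × 100 = 91.73 %

91.7 %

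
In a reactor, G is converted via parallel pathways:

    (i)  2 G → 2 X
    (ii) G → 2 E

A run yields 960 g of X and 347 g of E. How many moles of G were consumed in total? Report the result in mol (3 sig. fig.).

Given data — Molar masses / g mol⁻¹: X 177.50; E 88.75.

7.36 mol

n(X) = 960 / 177.50 = 5.408 mol
n(E) = 347 / 88.75 = 3.910 mol
n(G) via (i) = (2/2)×5.408 = 5.408 mol
n(G) via (ii) = (1/2)×3.910 = 1.955 mol
total n(G) = 5.408 + 1.955 = 7.363 mol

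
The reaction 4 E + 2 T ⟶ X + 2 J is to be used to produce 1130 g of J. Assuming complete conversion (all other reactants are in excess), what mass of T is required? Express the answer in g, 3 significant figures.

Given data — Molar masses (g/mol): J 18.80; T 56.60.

n(J) = 1130 / 18.80 = 60.11 mol
n(T) = (2/2) × 60.11 = 60.11 mol
mass = 60.11 × 56.60 = 3402 g

3400 g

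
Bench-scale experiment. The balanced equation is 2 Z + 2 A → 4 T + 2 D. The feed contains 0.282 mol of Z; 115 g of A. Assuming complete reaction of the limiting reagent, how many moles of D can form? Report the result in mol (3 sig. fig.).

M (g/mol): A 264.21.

n(Z) = 0.2820 mol
n(A) = 115.0 / 264.21 = 0.4353 mol
n/ν for Z = 0.2820/2 = 0.1410
n/ν for A = 0.4353/2 = 0.2177
Smallest n/ν is Z → limiting reagent.
n(D) = (2/2) × 0.2820 = 0.2820 mol

0.282 mol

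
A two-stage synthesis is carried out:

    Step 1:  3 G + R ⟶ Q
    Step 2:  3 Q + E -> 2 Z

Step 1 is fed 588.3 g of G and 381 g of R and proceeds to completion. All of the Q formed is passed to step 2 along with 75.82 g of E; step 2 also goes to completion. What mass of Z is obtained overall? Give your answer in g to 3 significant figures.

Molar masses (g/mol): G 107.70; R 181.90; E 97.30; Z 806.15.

979 g

Step 1:
n(G) = 588.3 / 107.70 = 5.462 mol
n(R) = 381.0 / 181.90 = 2.095 mol
n/ν → G: 1.821, R: 2.095; G is limiting.
n(Q) produced = (1/3) × 5.462 = 1.821 mol
Step 2:
n(Q) available = 1.821 mol
n(E) = 75.82 / 97.30 = 0.7792 mol
n/ν → Q: 0.6070, E: 0.7792; Q is limiting.
n(Z) = (2/3) × 1.821 = 1.214 mol
mass = 1.214 × 806.15 = 978.7 g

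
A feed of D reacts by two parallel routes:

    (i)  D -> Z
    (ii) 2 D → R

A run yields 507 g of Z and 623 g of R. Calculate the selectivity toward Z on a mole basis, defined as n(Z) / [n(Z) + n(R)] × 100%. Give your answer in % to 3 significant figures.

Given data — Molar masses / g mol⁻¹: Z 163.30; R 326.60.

61.9 %

n(Z) = 507 / 163.30 = 3.105 mol
n(R) = 623 / 326.60 = 1.908 mol
selectivity = 3.105/(3.105+1.908) × 100 = 61.94 %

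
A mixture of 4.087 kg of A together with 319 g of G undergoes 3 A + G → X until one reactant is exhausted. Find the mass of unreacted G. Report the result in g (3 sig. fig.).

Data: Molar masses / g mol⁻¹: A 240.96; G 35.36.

119 g

n(A) = 4.087×1000 / 240.96 = 16.96 mol
n(G) = 319.0 / 35.36 = 9.021 mol
n/ν for A = 16.96/3 = 5.653
n/ν for G = 9.021/1 = 9.021
Smallest n/ν is A → limiting reagent.
G consumed = (1/3) × 16.96 = 5.653 mol
G remaining = 9.021 − 5.653 = 3.368 mol
mass = 3.368 × 35.36 = 119.1 g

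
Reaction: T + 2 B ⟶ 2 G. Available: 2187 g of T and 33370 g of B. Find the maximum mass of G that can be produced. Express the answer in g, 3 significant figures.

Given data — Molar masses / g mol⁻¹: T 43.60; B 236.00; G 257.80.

n(T) = 2187 / 43.60 = 50.16 mol
n(B) = 33370 / 236.00 = 141.4 mol
n/ν for T = 50.16/1 = 50.16
n/ν for B = 141.4/2 = 70.70
Smallest n/ν is T → limiting reagent.
n(G) = (2/1) × 50.16 = 100.3 mol
mass = 100.3 × 257.80 = 25860 g

25900 g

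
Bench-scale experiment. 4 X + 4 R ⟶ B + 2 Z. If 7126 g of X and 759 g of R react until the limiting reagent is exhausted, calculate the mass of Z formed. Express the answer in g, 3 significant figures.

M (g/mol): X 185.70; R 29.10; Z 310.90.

4050 g

n(X) = 7126 / 185.70 = 38.37 mol
n(R) = 759.0 / 29.10 = 26.08 mol
n/ν → X: 9.593, R: 6.520; R is limiting.
n(Z) = (2/4) × 26.08 = 13.04 mol
mass = 13.04 × 310.90 = 4054 g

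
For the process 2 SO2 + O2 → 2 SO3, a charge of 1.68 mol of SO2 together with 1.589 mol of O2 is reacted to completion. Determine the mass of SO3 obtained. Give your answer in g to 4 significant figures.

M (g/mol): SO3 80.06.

n(SO2) = 1.680 mol
n(O2) = 1.589 mol
n/ν for SO2 = 1.680/2 = 0.8400
n/ν for O2 = 1.589/1 = 1.589
Smallest n/ν is SO2 → limiting reagent.
n(SO3) = (2/2) × 1.680 = 1.680 mol
mass = 1.680 × 80.06 = 134.5 g

134.5 g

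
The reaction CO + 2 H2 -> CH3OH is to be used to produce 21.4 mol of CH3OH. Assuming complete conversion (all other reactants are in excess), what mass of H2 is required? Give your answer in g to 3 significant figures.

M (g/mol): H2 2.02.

86.5 g

n(CH3OH) = 21.40 mol
n(H2) = (2/1) × 21.40 = 42.80 mol
mass = 42.80 × 2.02 = 86.46 g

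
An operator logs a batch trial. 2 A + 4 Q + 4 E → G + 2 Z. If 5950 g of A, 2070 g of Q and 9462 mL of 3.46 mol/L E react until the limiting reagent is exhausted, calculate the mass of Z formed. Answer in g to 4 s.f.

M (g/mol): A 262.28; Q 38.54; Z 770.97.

12620 g

n(A) = 5950 / 262.28 = 22.69 mol
n(Q) = 2070 / 38.54 = 53.71 mol
n(E) = 3.46 × 9462/1000 = 32.74 mol
n/ν → A: 11.35, Q: 13.43, E: 8.185; E is limiting.
n(Z) = (2/4) × 32.74 = 16.37 mol
mass = 16.37 × 770.97 = 12620 g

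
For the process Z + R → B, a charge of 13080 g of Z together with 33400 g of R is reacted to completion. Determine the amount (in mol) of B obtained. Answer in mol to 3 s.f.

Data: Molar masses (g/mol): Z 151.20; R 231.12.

n(Z) = 13080 / 151.20 = 86.51 mol
n(R) = 33400 / 231.12 = 144.5 mol
n/ν for Z = 86.51/1 = 86.51
n/ν for R = 144.5/1 = 144.5
Smallest n/ν is Z → limiting reagent.
n(B) = (1/1) × 86.51 = 86.51 mol

86.5 mol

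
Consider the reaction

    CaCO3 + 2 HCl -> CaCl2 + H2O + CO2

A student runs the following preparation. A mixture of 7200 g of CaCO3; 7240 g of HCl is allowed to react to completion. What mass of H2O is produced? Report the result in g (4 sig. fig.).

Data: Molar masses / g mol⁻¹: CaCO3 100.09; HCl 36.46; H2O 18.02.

n(CaCO3) = 7200 / 100.09 = 71.94 mol
n(HCl) = 7240 / 36.46 = 198.6 mol
n/ν for CaCO3 = 71.94/1 = 71.94
n/ν for HCl = 198.6/2 = 99.30
Smallest n/ν is CaCO3 → limiting reagent.
n(H2O) = (1/1) × 71.94 = 71.94 mol
mass = 71.94 × 18.02 = 1296 g

1296 g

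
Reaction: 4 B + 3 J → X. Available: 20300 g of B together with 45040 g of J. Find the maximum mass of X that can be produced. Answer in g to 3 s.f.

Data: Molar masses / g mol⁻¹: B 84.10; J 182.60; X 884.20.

53400 g

n(B) = 20300 / 84.10 = 241.4 mol
n(J) = 45040 / 182.60 = 246.7 mol
n/ν for B = 241.4/4 = 60.35
n/ν for J = 246.7/3 = 82.23
Smallest n/ν is B → limiting reagent.
n(X) = (1/4) × 241.4 = 60.35 mol
mass = 60.35 × 884.20 = 53360 g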